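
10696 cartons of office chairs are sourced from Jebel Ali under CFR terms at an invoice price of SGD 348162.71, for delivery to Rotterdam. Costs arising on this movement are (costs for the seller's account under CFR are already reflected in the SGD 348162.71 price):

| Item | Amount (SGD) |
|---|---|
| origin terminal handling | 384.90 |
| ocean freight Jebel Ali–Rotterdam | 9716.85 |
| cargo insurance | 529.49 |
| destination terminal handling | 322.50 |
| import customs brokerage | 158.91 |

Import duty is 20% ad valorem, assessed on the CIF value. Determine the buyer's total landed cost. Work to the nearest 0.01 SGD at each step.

Total landed cost: SGD 418912.05

CFR: the seller pays costs through ocean freight to the destination port, but not insurance.
Already in the invoice (seller's account under CFR): origin terminal, freight — exclude.
CIF value = CFR price + insurance = 348162.71 + 529.49 = 348692.20
Import duty = 348692.20 × 20% = 69738.44
Buyer bears: insurance 529.49 + destination terminal 322.50 + brokerage 158.91 + duty 69738.44 = 70749.34
Landed cost = invoice 348162.71 + 70749.34 = 418912.05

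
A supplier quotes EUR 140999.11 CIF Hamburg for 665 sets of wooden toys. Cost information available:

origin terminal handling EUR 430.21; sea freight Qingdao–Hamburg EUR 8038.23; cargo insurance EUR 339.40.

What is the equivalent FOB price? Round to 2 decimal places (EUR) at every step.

Not relevant to the conversion: origin terminal — on the seller under both CIF and FOB; already in the CIF price and stays in the FOB price.
From CIF to FOB, the seller no longer bears: freight, insurance.
FOB price = 140999.11 − 8038.23 − 339.40 = 132621.48

FOB price: EUR 132621.48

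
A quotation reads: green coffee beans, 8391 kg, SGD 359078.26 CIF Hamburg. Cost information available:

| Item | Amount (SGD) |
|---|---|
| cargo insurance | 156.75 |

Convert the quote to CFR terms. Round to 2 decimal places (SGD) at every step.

CFR price: SGD 358921.51

From CIF to CFR, the seller no longer bears: insurance.
CFR price = 359078.26 − 156.75 = 358921.51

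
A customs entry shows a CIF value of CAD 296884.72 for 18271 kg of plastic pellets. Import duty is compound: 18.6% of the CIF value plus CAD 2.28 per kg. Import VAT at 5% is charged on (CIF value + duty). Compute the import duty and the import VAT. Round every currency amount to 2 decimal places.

Ad valorem component: 296884.72 × 18.6% = 55220.56
Specific component: 18271 × 2.28 = 41657.88
Import duty = 55220.56 + 41657.88 = 96878.44
VAT base = CIF + duty = 296884.72 + 96878.44 = 393763.16
Import VAT = 393763.16 × 5% = 19688.16

Import duty: CAD 96878.44; import VAT: CAD 19688.16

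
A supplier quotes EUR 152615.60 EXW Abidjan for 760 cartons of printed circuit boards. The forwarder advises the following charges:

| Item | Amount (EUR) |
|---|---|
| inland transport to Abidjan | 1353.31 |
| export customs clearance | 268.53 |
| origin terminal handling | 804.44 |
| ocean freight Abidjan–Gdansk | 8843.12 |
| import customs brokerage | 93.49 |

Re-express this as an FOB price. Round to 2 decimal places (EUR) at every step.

FOB price: EUR 155041.88

Not relevant to the conversion: brokerage, freight — on the buyer under both terms; not part of either seller's price.
From EXW to FOB, the seller additionally bears: inland to port, export clearance, origin terminal.
FOB price = 152615.60 + 1353.31 + 268.53 + 804.44 = 155041.88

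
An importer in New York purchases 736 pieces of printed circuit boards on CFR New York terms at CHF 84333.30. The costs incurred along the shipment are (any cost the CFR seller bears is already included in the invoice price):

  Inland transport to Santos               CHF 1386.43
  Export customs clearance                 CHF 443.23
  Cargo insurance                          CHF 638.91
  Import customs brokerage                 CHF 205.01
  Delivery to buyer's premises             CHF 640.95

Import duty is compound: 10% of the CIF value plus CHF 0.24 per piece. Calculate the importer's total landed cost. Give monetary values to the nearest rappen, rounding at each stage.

Total landed cost: CHF 94492.03

CFR: the seller pays costs through ocean freight to the destination port, but not insurance.
Already in the invoice (seller's account under CFR): inland to port, export clearance — exclude.
CIF value = CFR price + insurance = 84333.30 + 638.91 = 84972.21
Ad valorem component: 84972.21 × 10% = 8497.22
Specific component: 736 × 0.24 = 176.64
Import duty = 8497.22 + 176.64 = 8673.86
Buyer bears: insurance 638.91 + brokerage 205.01 + delivery 640.95 + duty 8673.86 = 10158.73
Landed cost = invoice 84333.30 + 10158.73 = 94492.03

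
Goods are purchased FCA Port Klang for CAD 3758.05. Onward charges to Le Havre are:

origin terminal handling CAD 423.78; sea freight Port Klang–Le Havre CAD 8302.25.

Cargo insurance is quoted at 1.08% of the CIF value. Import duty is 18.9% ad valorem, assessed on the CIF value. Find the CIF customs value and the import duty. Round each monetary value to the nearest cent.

CIF value: CAD 12620.38; import duty: CAD 2385.25

Let C be the CIF value. C = FCA price + pre-shipment costs + freight + 1.08% × C
C − 1.08% × C = 3758.05 + 423.78 + 8302.25
0.9892 × C = 12484.08
C = 12484.08 / 0.9892 = 12620.38
Insurance premium = 1.08% × 12620.38 = 136.30
Import duty = 12620.38 × 18.9% = 2385.25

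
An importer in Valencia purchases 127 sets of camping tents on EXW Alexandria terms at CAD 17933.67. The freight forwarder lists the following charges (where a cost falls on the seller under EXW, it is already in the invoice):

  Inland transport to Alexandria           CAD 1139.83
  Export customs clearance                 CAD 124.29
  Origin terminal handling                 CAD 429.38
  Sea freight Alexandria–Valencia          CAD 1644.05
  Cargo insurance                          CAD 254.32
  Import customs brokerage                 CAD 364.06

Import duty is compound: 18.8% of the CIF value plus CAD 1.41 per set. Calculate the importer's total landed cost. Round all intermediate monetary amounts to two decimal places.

Total landed cost: CAD 26115.47

EXW: the seller makes goods available at their premises; the buyer bears all onward costs.
CIF value = EXW price + inland to port + export clearance + origin terminal + freight + insurance = 17933.67 + 1139.83 + 124.29 + 429.38 + 1644.05 + 254.32 = 21525.54
Ad valorem component: 21525.54 × 18.8% = 4046.80
Specific component: 127 × 1.41 = 179.07
Import duty = 4046.80 + 179.07 = 4225.87
Buyer bears: inland to port 1139.83 + export clearance 124.29 + origin terminal 429.38 + freight 1644.05 + insurance 254.32 + brokerage 364.06 + duty 4225.87 = 8181.80
Landed cost = invoice 17933.67 + 8181.80 = 26115.47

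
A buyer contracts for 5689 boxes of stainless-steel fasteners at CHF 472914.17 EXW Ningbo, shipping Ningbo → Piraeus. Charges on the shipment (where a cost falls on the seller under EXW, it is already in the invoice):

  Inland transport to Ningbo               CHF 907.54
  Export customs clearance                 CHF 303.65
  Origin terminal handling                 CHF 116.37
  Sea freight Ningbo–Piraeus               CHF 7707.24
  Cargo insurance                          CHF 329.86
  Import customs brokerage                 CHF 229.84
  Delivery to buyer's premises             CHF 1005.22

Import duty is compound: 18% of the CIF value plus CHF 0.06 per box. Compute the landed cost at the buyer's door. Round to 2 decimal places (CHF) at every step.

EXW: the seller makes goods available at their premises; the buyer bears all onward costs.
CIF value = EXW price + inland to port + export clearance + origin terminal + freight + insurance = 472914.17 + 907.54 + 303.65 + 116.37 + 7707.24 + 329.86 = 482278.83
Ad valorem component: 482278.83 × 18% = 86810.19
Specific component: 5689 × 0.06 = 341.34
Import duty = 86810.19 + 341.34 = 87151.53
Buyer bears: inland to port 907.54 + export clearance 303.65 + origin terminal 116.37 + freight 7707.24 + insurance 329.86 + brokerage 229.84 + delivery 1005.22 + duty 87151.53 = 97751.25
Landed cost = invoice 472914.17 + 97751.25 = 570665.42

Total landed cost: CHF 570665.42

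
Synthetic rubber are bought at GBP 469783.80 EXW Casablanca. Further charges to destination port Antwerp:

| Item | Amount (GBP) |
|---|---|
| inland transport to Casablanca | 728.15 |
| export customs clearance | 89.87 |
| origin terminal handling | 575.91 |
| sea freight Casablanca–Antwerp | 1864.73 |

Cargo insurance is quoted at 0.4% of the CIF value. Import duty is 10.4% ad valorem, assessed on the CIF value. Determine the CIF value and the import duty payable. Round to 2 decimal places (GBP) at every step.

Let C be the CIF value. C = EXW price + pre-shipment costs + freight + 0.4% × C
C − 0.4% × C = 469783.80 + 728.15 + 89.87 + 575.91 + 1864.73
0.996 × C = 473042.46
C = 473042.46 / 0.996 = 474942.23
Insurance premium = 0.4% × 474942.23 = 1899.77
Import duty = 474942.23 × 10.4% = 49393.99

CIF value: GBP 474942.23; import duty: GBP 49393.99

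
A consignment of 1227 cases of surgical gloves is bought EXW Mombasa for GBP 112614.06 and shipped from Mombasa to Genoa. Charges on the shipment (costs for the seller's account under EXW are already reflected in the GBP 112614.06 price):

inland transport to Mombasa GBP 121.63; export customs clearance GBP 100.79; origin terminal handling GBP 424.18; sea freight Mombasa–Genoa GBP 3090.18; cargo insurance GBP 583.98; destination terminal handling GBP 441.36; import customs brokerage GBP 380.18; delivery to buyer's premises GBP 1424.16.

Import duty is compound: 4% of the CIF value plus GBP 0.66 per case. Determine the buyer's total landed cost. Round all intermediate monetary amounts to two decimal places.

EXW: the seller makes goods available at their premises; the buyer bears all onward costs.
CIF value = EXW price + inland to port + export clearance + origin terminal + freight + insurance = 112614.06 + 121.63 + 100.79 + 424.18 + 3090.18 + 583.98 = 116934.82
Ad valorem component: 116934.82 × 4% = 4677.39
Specific component: 1227 × 0.66 = 809.82
Import duty = 4677.39 + 809.82 = 5487.21
Buyer bears: inland to port 121.63 + export clearance 100.79 + origin terminal 424.18 + freight 3090.18 + insurance 583.98 + destination terminal 441.36 + brokerage 380.18 + delivery 1424.16 + duty 5487.21 = 12053.67
Landed cost = invoice 112614.06 + 12053.67 = 124667.73

Total landed cost: GBP 124667.73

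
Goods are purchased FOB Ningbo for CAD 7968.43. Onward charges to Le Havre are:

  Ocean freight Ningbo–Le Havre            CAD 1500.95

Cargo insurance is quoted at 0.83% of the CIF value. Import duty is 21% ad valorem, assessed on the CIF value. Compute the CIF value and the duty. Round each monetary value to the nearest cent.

CIF value: CAD 9548.63; import duty: CAD 2005.21

Let C be the CIF value. C = FOB price + freight + 0.83% × C
C − 0.83% × C = 7968.43 + 1500.95
0.9917 × C = 9469.38
C = 9469.38 / 0.9917 = 9548.63
Insurance premium = 0.83% × 9548.63 = 79.25
Import duty = 9548.63 × 21% = 2005.21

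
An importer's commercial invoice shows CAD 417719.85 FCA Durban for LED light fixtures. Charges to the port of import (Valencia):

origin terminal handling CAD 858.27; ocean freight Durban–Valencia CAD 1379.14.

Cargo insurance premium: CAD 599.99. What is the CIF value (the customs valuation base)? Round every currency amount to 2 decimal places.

CIF = FCA price + pre-shipment costs + freight + insurance
CIF = 417719.85 + 858.27 + 1379.14 + 599.99 = 420557.25

CIF value: CAD 420557.25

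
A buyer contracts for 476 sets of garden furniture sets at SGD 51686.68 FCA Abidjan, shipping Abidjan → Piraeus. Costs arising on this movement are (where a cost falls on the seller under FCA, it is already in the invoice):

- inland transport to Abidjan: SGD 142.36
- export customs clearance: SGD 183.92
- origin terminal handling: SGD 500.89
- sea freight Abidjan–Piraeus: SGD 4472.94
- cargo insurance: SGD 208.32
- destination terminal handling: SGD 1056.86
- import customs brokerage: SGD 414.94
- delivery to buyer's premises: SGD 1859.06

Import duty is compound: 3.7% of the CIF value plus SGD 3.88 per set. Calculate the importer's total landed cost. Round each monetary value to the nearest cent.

FCA: the seller delivers export-cleared goods to the carrier; the buyer bears costs from that point.
Already in the invoice (seller's account under FCA): inland to port, export clearance — exclude.
CIF value = FCA price + origin terminal + freight + insurance = 51686.68 + 500.89 + 4472.94 + 208.32 = 56868.83
Ad valorem component: 56868.83 × 3.7% = 2104.15
Specific component: 476 × 3.88 = 1846.88
Import duty = 2104.15 + 1846.88 = 3951.03
Buyer bears: origin terminal 500.89 + freight 4472.94 + insurance 208.32 + destination terminal 1056.86 + brokerage 414.94 + delivery 1859.06 + duty 3951.03 = 12464.04
Landed cost = invoice 51686.68 + 12464.04 = 64150.72

Total landed cost: SGD 64150.72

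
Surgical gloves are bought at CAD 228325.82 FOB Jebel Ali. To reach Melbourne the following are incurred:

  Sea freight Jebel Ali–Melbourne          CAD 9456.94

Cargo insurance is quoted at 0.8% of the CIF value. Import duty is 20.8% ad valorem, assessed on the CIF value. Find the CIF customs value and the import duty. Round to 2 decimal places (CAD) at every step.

Let C be the CIF value. C = FOB price + freight + 0.8% × C
C − 0.8% × C = 228325.82 + 9456.94
0.992 × C = 237782.76
C = 237782.76 / 0.992 = 239700.36
Insurance premium = 0.8% × 239700.36 = 1917.60
Import duty = 239700.36 × 20.8% = 49857.67

CIF value: CAD 239700.36; import duty: CAD 49857.67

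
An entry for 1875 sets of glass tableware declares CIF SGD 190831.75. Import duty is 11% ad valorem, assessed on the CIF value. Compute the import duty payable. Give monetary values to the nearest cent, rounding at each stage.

Import duty = 190831.75 × 11% = 20991.49

Import duty: SGD 20991.49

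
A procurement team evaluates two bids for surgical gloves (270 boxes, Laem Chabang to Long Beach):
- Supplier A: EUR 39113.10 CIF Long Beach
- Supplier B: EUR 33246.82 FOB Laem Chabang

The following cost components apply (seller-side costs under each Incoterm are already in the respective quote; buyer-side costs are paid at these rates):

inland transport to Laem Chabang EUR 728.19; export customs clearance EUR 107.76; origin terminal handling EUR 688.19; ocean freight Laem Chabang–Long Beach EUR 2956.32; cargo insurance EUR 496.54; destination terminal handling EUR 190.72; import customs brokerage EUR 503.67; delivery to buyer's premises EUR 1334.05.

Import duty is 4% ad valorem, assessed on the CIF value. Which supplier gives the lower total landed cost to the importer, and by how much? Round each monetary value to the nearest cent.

Supplier B is cheaper by EUR 2509.95

Supplier A (CIF):
The CIF price already equals the CIF value: 39113.10
Import duty = 39113.10 × 4% = 1564.52
Buyer bears (A): 190.72 + 503.67 + 1334.05 = 2028.44
Landed cost (A) = invoice 39113.10 + 2028.44 + duty 1564.52 = 42706.06
Supplier B (FOB):
CIF value = FOB price + freight + insurance = 33246.82 + 2956.32 + 496.54 = 36699.68
Import duty = 36699.68 × 4% = 1467.99
Buyer bears (B): 2956.32 + 496.54 + 190.72 + 503.67 + 1334.05 = 5481.30
Landed cost (B) = invoice 33246.82 + 5481.30 + duty 1467.99 = 40196.11
Difference = |42706.06 − 40196.11| = 2509.95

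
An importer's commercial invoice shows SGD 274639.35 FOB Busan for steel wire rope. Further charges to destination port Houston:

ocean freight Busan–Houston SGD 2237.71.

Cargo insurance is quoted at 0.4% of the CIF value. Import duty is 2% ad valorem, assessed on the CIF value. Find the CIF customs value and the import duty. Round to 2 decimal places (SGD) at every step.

Let C be the CIF value. C = FOB price + freight + 0.4% × C
C − 0.4% × C = 274639.35 + 2237.71
0.996 × C = 276877.06
C = 276877.06 / 0.996 = 277989.02
Insurance premium = 0.4% × 277989.02 = 1111.96
Import duty = 277989.02 × 2% = 5559.78

CIF value: SGD 277989.02; import duty: SGD 5559.78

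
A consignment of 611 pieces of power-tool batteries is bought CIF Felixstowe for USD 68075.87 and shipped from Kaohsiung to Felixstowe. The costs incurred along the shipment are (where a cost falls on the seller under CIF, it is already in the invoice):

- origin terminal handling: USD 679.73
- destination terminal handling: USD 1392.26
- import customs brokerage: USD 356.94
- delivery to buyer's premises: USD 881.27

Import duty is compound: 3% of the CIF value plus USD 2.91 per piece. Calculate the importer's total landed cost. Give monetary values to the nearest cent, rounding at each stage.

CIF: the seller pays costs through ocean freight and marine insurance to the destination port.
Already in the invoice (seller's account under CIF): origin terminal — exclude.
The CIF price already equals the CIF value: 68075.87
Ad valorem component: 68075.87 × 3% = 2042.28
Specific component: 611 × 2.91 = 1778.01
Import duty = 2042.28 + 1778.01 = 3820.29
Buyer bears: destination terminal 1392.26 + brokerage 356.94 + delivery 881.27 + duty 3820.29 = 6450.76
Landed cost = invoice 68075.87 + 6450.76 = 74526.63

Total landed cost: USD 74526.63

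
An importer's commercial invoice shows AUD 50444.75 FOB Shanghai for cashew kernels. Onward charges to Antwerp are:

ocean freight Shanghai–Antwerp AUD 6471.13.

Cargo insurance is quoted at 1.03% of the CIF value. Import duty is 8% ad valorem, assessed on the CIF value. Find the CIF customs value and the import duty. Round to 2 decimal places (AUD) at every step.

CIF value: AUD 57508.21; import duty: AUD 4600.66

Let C be the CIF value. C = FOB price + freight + 1.03% × C
C − 1.03% × C = 50444.75 + 6471.13
0.9897 × C = 56915.88
C = 56915.88 / 0.9897 = 57508.21
Insurance premium = 1.03% × 57508.21 = 592.33
Import duty = 57508.21 × 8% = 4600.66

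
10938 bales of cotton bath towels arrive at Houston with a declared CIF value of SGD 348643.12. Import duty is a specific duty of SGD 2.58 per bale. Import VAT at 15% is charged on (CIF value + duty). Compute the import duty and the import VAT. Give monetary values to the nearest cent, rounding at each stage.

Import duty = 10938 × 2.58 = 28220.04
VAT base = CIF + duty = 348643.12 + 28220.04 = 376863.16
Import VAT = 376863.16 × 15% = 56529.47

Import duty: SGD 28220.04; import VAT: SGD 56529.47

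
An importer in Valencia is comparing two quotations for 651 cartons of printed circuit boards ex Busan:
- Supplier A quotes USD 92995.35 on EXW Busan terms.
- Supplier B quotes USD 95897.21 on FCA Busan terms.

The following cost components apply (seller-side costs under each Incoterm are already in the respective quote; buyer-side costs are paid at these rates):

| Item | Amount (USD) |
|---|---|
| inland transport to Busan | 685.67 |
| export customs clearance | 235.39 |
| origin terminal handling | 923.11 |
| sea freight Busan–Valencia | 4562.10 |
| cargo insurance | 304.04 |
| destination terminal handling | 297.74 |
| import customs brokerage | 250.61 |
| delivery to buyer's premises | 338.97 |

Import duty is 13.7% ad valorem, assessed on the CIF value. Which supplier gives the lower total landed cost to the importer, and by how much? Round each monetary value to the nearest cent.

Supplier A (EXW):
CIF value = EXW price + inland to port + export clearance + origin terminal + freight + insurance = 92995.35 + 685.67 + 235.39 + 923.11 + 4562.10 + 304.04 = 99705.66
Import duty = 99705.66 × 13.7% = 13659.68
Buyer bears (A): 685.67 + 235.39 + 923.11 + 4562.10 + 304.04 + 297.74 + 250.61 + 338.97 = 7597.63
Landed cost (A) = invoice 92995.35 + 7597.63 + duty 13659.68 = 114252.66
Supplier B (FCA):
CIF value = FCA price + origin terminal + freight + insurance = 95897.21 + 923.11 + 4562.10 + 304.04 = 101686.46
Import duty = 101686.46 × 13.7% = 13931.05
Buyer bears (B): 923.11 + 4562.10 + 304.04 + 297.74 + 250.61 + 338.97 = 6676.57
Landed cost (B) = invoice 95897.21 + 6676.57 + duty 13931.05 = 116504.83
Difference = |114252.66 − 116504.83| = 2252.17

Supplier A is cheaper by USD 2252.17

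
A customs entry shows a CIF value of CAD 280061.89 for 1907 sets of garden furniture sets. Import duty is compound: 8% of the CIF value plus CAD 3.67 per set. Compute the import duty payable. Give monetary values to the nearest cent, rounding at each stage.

Import duty: CAD 29403.64

Ad valorem component: 280061.89 × 8% = 22404.95
Specific component: 1907 × 3.67 = 6998.69
Import duty = 22404.95 + 6998.69 = 29403.64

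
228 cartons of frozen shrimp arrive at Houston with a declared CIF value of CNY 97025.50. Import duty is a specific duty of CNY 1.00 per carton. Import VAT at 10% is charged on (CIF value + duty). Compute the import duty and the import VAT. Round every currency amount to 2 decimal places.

Import duty = 228 × 1.00 = 228.00
VAT base = CIF + duty = 97025.50 + 228.00 = 97253.50
Import VAT = 97253.50 × 10% = 9725.35

Import duty: CNY 228.00; import VAT: CNY 9725.35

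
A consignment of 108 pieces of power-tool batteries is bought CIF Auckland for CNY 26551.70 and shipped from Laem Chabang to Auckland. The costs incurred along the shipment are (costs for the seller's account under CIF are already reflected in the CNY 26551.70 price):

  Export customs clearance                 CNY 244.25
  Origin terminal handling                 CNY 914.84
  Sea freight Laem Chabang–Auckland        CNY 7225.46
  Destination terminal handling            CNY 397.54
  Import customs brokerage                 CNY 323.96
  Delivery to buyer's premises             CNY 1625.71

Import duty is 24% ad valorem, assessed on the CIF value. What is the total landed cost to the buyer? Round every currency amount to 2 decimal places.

CIF: the seller pays costs through ocean freight and marine insurance to the destination port.
Already in the invoice (seller's account under CIF): export clearance, origin terminal, freight — exclude.
The CIF price already equals the CIF value: 26551.70
Import duty = 26551.70 × 24% = 6372.41
Buyer bears: destination terminal 397.54 + brokerage 323.96 + delivery 1625.71 + duty 6372.41 = 8719.62
Landed cost = invoice 26551.70 + 8719.62 = 35271.32

Total landed cost: CNY 35271.32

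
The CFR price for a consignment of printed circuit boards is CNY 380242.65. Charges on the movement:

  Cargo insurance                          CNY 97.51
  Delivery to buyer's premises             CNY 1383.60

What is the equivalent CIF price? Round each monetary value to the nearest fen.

CIF price: CNY 380340.16

Not relevant to the conversion: delivery — on the buyer under both terms; not part of either seller's price.
From CFR to CIF, the seller additionally bears: insurance.
CIF price = 380242.65 + 97.51 = 380340.16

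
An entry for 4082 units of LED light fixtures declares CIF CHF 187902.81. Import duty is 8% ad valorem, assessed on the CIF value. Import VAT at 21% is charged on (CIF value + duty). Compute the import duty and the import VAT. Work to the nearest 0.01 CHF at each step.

Import duty: CHF 15032.22; import VAT: CHF 42616.36

Import duty = 187902.81 × 8% = 15032.22
VAT base = CIF + duty = 187902.81 + 15032.22 = 202935.03
Import VAT = 202935.03 × 21% = 42616.36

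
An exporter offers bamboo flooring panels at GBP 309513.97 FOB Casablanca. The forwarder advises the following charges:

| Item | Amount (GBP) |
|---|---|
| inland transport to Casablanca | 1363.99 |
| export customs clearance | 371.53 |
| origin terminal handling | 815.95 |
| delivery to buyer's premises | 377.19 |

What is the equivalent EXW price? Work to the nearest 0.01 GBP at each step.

EXW price: GBP 306962.50

Not relevant to the conversion: delivery — on the buyer under both terms; not part of either seller's price.
From FOB to EXW, the seller no longer bears: inland to port, export clearance, origin terminal.
EXW price = 309513.97 − 1363.99 − 371.53 − 815.95 = 306962.50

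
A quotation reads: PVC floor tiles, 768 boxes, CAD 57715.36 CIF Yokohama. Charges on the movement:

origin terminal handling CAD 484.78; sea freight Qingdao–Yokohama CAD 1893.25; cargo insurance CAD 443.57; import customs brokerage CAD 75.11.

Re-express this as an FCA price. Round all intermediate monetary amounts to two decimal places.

FCA price: CAD 54893.76

Not relevant to the conversion: brokerage — on the buyer under both terms; not part of either seller's price.
From CIF to FCA, the seller no longer bears: origin terminal, freight, insurance.
FCA price = 57715.36 − 484.78 − 1893.25 − 443.57 = 54893.76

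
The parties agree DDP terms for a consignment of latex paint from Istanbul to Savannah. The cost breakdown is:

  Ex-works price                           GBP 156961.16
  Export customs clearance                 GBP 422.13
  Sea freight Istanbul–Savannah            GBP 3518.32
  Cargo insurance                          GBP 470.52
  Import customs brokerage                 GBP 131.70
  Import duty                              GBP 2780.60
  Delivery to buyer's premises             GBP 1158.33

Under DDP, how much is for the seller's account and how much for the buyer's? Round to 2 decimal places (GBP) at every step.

Seller: GBP 165442.76; buyer: GBP 0.00

DDP: the seller bears all costs including import duty.
Seller's account: goods 156961.16 + export clearance 422.13 + freight 3518.32 + insurance 470.52 + brokerage 131.70 + duty 2780.60 + delivery 1158.33 = 165442.76
Buyer's account: 0.00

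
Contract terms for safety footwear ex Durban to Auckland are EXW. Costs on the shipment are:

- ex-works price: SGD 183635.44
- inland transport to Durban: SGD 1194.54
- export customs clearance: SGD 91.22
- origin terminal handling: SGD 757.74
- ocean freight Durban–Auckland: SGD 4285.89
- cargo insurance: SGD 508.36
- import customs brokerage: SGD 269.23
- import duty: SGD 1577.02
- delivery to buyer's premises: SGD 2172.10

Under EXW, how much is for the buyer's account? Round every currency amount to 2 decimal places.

Buyer's account: SGD 10856.10

EXW: the seller makes goods available at their premises; the buyer bears all onward costs.
Seller's account: goods 183635.44 = 183635.44
Buyer's account: inland to port 1194.54 + export clearance 91.22 + origin terminal 757.74 + freight 4285.89 + insurance 508.36 + brokerage 269.23 + duty 1577.02 + delivery 2172.10 = 10856.10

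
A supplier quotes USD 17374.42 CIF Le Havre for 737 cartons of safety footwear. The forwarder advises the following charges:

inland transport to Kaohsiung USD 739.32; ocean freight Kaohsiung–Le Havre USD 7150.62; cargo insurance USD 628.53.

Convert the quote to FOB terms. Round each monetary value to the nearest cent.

Not relevant to the conversion: inland to port — on the seller under both CIF and FOB; already in the CIF price and stays in the FOB price.
From CIF to FOB, the seller no longer bears: freight, insurance.
FOB price = 17374.42 − 7150.62 − 628.53 = 9595.27

FOB price: USD 9595.27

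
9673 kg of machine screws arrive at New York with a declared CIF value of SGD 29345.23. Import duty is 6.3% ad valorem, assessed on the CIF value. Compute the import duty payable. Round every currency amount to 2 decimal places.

Import duty: SGD 1848.75

Import duty = 29345.23 × 6.3% = 1848.75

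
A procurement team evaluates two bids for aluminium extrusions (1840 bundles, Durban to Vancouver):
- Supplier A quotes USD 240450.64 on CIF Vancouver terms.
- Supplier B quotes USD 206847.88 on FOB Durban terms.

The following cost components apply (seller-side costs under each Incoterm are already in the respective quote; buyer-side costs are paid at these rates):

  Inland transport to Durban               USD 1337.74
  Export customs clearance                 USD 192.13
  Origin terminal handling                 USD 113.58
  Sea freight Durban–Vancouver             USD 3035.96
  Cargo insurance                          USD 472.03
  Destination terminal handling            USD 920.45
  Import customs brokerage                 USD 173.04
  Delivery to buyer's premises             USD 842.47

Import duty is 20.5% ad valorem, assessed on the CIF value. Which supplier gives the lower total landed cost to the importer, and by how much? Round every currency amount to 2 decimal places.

Supplier A (CIF):
The CIF price already equals the CIF value: 240450.64
Import duty = 240450.64 × 20.5% = 49292.38
Buyer bears (A): 920.45 + 173.04 + 842.47 = 1935.96
Landed cost (A) = invoice 240450.64 + 1935.96 + duty 49292.38 = 291678.98
Supplier B (FOB):
CIF value = FOB price + freight + insurance = 206847.88 + 3035.96 + 472.03 = 210355.87
Import duty = 210355.87 × 20.5% = 43122.95
Buyer bears (B): 3035.96 + 472.03 + 920.45 + 173.04 + 842.47 = 5443.95
Landed cost (B) = invoice 206847.88 + 5443.95 + duty 43122.95 = 255414.78
Difference = |291678.98 − 255414.78| = 36264.20

Supplier B is cheaper by USD 36264.20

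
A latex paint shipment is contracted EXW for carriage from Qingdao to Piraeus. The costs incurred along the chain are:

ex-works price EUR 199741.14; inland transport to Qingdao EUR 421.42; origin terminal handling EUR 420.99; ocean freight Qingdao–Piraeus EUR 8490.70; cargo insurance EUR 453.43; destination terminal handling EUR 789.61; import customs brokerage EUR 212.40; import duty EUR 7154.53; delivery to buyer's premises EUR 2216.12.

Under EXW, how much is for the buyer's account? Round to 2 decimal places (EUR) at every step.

Buyer's account: EUR 20159.20

EXW: the seller makes goods available at their premises; the buyer bears all onward costs.
Seller's account: goods 199741.14 = 199741.14
Buyer's account: inland to port 421.42 + origin terminal 420.99 + freight 8490.70 + insurance 453.43 + destination terminal 789.61 + brokerage 212.40 + duty 7154.53 + delivery 2216.12 = 20159.20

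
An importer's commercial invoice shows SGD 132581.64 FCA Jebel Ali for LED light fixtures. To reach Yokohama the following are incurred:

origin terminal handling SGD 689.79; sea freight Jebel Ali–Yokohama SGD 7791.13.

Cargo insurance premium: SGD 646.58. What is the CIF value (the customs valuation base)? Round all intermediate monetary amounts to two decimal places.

CIF value: SGD 141709.14

CIF = FCA price + pre-shipment costs + freight + insurance
CIF = 132581.64 + 689.79 + 7791.13 + 646.58 = 141709.14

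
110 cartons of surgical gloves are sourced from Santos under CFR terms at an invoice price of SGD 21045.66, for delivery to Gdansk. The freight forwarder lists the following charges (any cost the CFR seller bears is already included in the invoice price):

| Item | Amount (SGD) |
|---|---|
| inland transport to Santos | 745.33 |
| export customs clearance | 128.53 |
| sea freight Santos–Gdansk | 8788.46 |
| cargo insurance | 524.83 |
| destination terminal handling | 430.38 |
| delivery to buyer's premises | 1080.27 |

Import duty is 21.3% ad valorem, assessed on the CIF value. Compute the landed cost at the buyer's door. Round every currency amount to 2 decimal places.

CFR: the seller pays costs through ocean freight to the destination port, but not insurance.
Already in the invoice (seller's account under CFR): inland to port, export clearance, freight — exclude.
CIF value = CFR price + insurance = 21045.66 + 524.83 = 21570.49
Import duty = 21570.49 × 21.3% = 4594.51
Buyer bears: insurance 524.83 + destination terminal 430.38 + delivery 1080.27 + duty 4594.51 = 6629.99
Landed cost = invoice 21045.66 + 6629.99 = 27675.65

Total landed cost: SGD 27675.65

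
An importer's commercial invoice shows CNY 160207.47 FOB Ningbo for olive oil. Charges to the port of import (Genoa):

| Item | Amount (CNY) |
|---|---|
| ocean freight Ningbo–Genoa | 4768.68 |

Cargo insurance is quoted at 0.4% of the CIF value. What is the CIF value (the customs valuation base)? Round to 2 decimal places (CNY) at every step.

Let C be the CIF value. C = FOB price + freight + 0.4% × C
C − 0.4% × C = 160207.47 + 4768.68
0.996 × C = 164976.15
C = 164976.15 / 0.996 = 165638.70
Insurance premium = 0.4% × 165638.70 = 662.55

CIF value: CNY 165638.70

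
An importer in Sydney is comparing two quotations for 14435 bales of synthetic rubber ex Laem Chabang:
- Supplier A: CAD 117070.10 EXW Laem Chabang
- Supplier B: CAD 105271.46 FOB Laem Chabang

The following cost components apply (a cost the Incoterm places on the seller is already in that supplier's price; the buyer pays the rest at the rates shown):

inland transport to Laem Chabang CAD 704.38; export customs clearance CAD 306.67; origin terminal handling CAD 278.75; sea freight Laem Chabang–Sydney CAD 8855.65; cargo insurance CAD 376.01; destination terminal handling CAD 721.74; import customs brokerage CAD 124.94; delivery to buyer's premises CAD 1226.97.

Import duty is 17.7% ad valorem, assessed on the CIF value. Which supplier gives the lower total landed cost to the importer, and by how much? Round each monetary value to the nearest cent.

Supplier A (EXW):
CIF value = EXW price + inland to port + export clearance + origin terminal + freight + insurance = 117070.10 + 704.38 + 306.67 + 278.75 + 8855.65 + 376.01 = 127591.56
Import duty = 127591.56 × 17.7% = 22583.71
Buyer bears (A): 704.38 + 306.67 + 278.75 + 8855.65 + 376.01 + 721.74 + 124.94 + 1226.97 = 12595.11
Landed cost (A) = invoice 117070.10 + 12595.11 + duty 22583.71 = 152248.92
Supplier B (FOB):
CIF value = FOB price + freight + insurance = 105271.46 + 8855.65 + 376.01 = 114503.12
Import duty = 114503.12 × 17.7% = 20267.05
Buyer bears (B): 8855.65 + 376.01 + 721.74 + 124.94 + 1226.97 = 11305.31
Landed cost (B) = invoice 105271.46 + 11305.31 + duty 20267.05 = 136843.82
Difference = |152248.92 − 136843.82| = 15405.10

Supplier B is cheaper by CAD 15405.10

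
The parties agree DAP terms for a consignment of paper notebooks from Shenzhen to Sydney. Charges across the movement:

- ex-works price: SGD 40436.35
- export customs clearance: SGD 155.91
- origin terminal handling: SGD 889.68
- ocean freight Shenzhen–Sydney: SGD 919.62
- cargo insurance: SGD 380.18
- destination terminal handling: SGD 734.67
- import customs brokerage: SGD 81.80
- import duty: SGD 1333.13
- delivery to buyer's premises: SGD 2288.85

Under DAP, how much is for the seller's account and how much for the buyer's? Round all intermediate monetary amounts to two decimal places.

DAP: the seller bears all costs to the named destination except import duty and clearance.
Seller's account: goods 40436.35 + export clearance 155.91 + origin terminal 889.68 + freight 919.62 + insurance 380.18 + destination terminal 734.67 + delivery 2288.85 = 45805.26
Buyer's account: brokerage 81.80 + duty 1333.13 = 1414.93

Seller: SGD 45805.26; buyer: SGD 1414.93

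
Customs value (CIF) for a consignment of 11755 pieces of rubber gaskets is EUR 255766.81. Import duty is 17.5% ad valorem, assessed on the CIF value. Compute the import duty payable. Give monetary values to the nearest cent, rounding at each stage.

Import duty: EUR 44759.19

Import duty = 255766.81 × 17.5% = 44759.19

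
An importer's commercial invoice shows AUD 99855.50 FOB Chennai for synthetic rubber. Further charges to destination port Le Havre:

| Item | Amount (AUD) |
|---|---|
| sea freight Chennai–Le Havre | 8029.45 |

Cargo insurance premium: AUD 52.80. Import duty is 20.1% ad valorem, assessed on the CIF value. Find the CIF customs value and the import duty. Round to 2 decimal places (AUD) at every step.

CIF = FOB price + freight + insurance
CIF = 99855.50 + 8029.45 + 52.80 = 107937.75
Import duty = 107937.75 × 20.1% = 21695.49

CIF value: AUD 107937.75; import duty: AUD 21695.49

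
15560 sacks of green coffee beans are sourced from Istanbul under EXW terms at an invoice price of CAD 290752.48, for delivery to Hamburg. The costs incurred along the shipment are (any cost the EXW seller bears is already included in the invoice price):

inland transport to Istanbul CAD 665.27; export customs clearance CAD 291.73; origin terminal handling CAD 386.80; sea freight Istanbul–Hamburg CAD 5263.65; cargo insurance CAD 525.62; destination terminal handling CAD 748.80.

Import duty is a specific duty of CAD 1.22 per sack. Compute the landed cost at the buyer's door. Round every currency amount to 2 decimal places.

EXW: the seller makes goods available at their premises; the buyer bears all onward costs.
CIF value = EXW price + inland to port + export clearance + origin terminal + freight + insurance = 290752.48 + 665.27 + 291.73 + 386.80 + 5263.65 + 525.62 = 297885.55
Import duty = 15560 × 1.22 = 18983.20
Buyer bears: inland to port 665.27 + export clearance 291.73 + origin terminal 386.80 + freight 5263.65 + insurance 525.62 + destination terminal 748.80 + duty 18983.20 = 26865.07
Landed cost = invoice 290752.48 + 26865.07 = 317617.55

Total landed cost: CAD 317617.55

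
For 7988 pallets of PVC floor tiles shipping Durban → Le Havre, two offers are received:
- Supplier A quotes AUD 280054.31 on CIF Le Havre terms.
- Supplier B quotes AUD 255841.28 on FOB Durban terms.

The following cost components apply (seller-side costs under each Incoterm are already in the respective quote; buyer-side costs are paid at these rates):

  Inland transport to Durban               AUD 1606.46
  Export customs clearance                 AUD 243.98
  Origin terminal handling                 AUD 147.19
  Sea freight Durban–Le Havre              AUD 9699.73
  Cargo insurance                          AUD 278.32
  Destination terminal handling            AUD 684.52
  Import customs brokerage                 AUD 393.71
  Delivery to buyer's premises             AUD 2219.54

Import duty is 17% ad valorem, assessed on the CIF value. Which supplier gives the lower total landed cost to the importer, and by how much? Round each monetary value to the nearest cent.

Supplier A (CIF):
The CIF price already equals the CIF value: 280054.31
Import duty = 280054.31 × 17% = 47609.23
Buyer bears (A): 684.52 + 393.71 + 2219.54 = 3297.77
Landed cost (A) = invoice 280054.31 + 3297.77 + duty 47609.23 = 330961.31
Supplier B (FOB):
CIF value = FOB price + freight + insurance = 255841.28 + 9699.73 + 278.32 = 265819.33
Import duty = 265819.33 × 17% = 45189.29
Buyer bears (B): 9699.73 + 278.32 + 684.52 + 393.71 + 2219.54 = 13275.82
Landed cost (B) = invoice 255841.28 + 13275.82 + duty 45189.29 = 314306.39
Difference = |330961.31 − 314306.39| = 16654.92

Supplier B is cheaper by AUD 16654.92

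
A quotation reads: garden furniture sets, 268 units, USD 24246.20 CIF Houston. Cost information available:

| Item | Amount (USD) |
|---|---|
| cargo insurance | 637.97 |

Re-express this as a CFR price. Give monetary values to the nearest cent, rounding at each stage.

CFR price: USD 23608.23

From CIF to CFR, the seller no longer bears: insurance.
CFR price = 24246.20 − 637.97 = 23608.23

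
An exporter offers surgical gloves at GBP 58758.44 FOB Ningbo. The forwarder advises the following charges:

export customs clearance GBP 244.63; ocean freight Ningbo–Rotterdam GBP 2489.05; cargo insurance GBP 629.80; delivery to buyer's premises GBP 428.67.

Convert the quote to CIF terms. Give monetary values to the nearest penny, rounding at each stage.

Not relevant to the conversion: export clearance — on the seller under both FOB and CIF; already in the FOB price and stays in the CIF price. delivery — on the buyer under both terms; not part of either seller's price.
From FOB to CIF, the seller additionally bears: freight, insurance.
CIF price = 58758.44 + 2489.05 + 629.80 = 61877.29

CIF price: GBP 61877.29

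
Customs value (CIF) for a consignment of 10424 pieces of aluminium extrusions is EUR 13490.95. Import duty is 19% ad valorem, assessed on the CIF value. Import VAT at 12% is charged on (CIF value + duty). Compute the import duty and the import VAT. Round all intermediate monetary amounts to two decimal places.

Import duty: EUR 2563.28; import VAT: EUR 1926.51

Import duty = 13490.95 × 19% = 2563.28
VAT base = CIF + duty = 13490.95 + 2563.28 = 16054.23
Import VAT = 16054.23 × 12% = 1926.51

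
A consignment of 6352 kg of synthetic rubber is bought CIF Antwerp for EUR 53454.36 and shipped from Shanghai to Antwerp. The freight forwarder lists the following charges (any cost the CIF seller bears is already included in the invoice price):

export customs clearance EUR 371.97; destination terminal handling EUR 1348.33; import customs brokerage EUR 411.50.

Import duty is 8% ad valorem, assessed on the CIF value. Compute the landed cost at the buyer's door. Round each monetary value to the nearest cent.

Total landed cost: EUR 59490.54

CIF: the seller pays costs through ocean freight and marine insurance to the destination port.
Already in the invoice (seller's account under CIF): export clearance — exclude.
The CIF price already equals the CIF value: 53454.36
Import duty = 53454.36 × 8% = 4276.35
Buyer bears: destination terminal 1348.33 + brokerage 411.50 + duty 4276.35 = 6036.18
Landed cost = invoice 53454.36 + 6036.18 = 59490.54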